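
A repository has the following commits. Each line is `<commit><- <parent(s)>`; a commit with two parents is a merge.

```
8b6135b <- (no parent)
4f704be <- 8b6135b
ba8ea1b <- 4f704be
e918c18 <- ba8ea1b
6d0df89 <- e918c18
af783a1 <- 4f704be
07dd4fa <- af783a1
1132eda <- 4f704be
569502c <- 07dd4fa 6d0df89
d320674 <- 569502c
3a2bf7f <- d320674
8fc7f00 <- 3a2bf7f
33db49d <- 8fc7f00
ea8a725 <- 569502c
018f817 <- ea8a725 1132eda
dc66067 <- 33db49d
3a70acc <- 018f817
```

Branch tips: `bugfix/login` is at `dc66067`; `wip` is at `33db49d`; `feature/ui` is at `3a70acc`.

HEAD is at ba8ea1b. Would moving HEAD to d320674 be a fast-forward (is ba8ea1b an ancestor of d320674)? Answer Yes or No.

Yes

A fast-forward from ba8ea1b to d320674 is possible iff ba8ea1b is an ancestor of d320674.
Ancestors of d320674: {07dd4fa, 4f704be, 569502c, 6d0df89, 8b6135b, af783a1, ba8ea1b, d320674, e918c18}.
ba8ea1b is among them, so fast-forward is possible.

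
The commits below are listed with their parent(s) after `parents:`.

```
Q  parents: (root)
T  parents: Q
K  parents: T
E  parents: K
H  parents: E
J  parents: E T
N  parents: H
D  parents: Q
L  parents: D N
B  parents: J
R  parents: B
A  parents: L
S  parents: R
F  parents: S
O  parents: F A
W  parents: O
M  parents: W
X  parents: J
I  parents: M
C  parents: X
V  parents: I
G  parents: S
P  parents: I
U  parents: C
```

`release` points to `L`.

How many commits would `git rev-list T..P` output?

17

Reachable from P: {A, B, D, E, F, H, I, J, K, L, M, N, O, P, Q, R, S, T, W}.
Reachable from T: {Q, T}.
In P's history but not T's: {A, B, D, E, F, H, I, J, K, L, M, N, O, P, R, S, W} — 17 commits.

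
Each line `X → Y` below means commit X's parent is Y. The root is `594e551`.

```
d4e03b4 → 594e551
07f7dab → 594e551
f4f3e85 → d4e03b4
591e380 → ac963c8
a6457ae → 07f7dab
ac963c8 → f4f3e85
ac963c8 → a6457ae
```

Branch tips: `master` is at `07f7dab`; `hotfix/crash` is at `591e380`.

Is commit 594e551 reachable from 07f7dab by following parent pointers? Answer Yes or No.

Ancestors of 07f7dab (commits reachable by following parents): {07f7dab, 594e551}.
594e551 is in that set, so it is an ancestor of 07f7dab.

Yes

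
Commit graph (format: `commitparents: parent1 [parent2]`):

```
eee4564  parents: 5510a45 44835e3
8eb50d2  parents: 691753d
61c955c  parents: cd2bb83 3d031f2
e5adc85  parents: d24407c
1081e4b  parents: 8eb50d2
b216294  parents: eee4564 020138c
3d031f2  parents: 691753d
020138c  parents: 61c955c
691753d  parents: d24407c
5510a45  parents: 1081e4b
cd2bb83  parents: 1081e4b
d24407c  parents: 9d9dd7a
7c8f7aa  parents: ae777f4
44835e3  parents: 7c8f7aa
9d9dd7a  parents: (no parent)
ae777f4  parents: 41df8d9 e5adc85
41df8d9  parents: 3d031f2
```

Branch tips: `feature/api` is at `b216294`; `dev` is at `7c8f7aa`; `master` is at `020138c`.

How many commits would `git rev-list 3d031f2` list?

4

Walking parent pointers from 3d031f2: reachable set = {3d031f2, 691753d, 9d9dd7a, d24407c}.
That is 4 commits.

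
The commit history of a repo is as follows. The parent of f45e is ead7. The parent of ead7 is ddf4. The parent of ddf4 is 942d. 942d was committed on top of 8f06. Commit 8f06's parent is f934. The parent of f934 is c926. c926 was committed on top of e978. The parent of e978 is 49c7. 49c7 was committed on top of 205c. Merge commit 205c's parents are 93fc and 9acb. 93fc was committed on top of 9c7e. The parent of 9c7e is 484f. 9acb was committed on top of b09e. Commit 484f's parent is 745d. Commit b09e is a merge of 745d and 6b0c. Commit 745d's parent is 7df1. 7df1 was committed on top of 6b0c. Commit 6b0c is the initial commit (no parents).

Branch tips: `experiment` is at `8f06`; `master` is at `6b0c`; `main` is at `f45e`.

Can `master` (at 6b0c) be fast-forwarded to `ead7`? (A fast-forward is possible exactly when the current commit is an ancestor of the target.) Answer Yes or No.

Yes

A fast-forward from 6b0c to ead7 is possible iff 6b0c is an ancestor of ead7.
Ancestors of ead7: {205c, 484f, 49c7, 6b0c, 745d, 7df1, 8f06, 93fc, 942d, 9acb, 9c7e, b09e, c926, ddf4, e978, ead7, f934}.
6b0c is among them, so fast-forward is possible.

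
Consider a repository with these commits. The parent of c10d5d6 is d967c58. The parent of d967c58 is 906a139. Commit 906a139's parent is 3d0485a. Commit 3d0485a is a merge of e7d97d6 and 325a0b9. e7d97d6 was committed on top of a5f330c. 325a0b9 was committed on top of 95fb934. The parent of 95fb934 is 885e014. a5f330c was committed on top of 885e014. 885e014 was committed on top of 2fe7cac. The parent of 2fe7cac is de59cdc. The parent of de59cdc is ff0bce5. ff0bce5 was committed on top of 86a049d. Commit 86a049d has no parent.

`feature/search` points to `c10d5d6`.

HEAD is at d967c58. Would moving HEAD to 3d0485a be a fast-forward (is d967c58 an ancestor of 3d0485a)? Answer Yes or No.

A fast-forward from d967c58 to 3d0485a is possible iff d967c58 is an ancestor of 3d0485a.
Ancestors of 3d0485a: {2fe7cac, 325a0b9, 3d0485a, 86a049d, 885e014, 95fb934, a5f330c, de59cdc, e7d97d6, ff0bce5}.
d967c58 is not among them, so fast-forward is not possible.

No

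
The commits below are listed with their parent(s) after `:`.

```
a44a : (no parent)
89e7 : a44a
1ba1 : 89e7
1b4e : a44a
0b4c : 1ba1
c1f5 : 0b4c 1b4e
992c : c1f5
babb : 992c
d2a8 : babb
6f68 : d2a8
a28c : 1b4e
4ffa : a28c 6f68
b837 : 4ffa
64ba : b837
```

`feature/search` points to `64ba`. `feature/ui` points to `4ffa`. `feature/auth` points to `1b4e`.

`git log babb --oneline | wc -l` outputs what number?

Walking parent pointers from babb: reachable set = {0b4c, 1b4e, 1ba1, 89e7, 992c, a44a, babb, c1f5}.
That is 8 commits.

8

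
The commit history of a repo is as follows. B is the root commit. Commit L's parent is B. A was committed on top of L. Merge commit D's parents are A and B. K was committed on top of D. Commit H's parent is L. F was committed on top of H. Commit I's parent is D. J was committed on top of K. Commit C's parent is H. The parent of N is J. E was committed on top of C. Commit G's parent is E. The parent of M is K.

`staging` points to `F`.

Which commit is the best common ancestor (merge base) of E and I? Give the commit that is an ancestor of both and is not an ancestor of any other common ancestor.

L

Ancestors of E: {B, C, E, H, L}.
Ancestors of I: {A, B, D, I, L}.
Common ancestors: {B, L}.
Among these, L is not an ancestor of any other common ancestor — it is the merge base.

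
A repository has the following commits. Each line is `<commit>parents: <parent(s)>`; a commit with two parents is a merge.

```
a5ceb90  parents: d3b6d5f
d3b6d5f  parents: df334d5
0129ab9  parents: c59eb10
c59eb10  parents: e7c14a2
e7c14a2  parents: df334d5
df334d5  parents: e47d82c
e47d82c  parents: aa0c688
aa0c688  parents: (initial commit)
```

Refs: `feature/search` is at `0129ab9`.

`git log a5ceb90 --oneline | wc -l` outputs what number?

5

Walking parent pointers from a5ceb90: reachable set = {a5ceb90, aa0c688, d3b6d5f, df334d5, e47d82c}.
That is 5 commits.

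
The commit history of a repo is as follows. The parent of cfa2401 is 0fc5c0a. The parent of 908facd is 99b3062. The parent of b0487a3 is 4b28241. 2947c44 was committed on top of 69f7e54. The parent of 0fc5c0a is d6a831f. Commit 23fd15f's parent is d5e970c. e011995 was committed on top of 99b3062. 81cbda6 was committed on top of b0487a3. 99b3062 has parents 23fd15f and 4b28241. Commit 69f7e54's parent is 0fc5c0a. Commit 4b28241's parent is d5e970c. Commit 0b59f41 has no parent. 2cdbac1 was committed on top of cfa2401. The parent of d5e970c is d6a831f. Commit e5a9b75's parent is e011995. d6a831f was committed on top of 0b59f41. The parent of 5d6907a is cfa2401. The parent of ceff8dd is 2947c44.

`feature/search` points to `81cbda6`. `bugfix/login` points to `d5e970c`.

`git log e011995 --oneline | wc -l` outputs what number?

7

Walking parent pointers from e011995: reachable set = {0b59f41, 23fd15f, 4b28241, 99b3062, d5e970c, d6a831f, e011995}.
That is 7 commits.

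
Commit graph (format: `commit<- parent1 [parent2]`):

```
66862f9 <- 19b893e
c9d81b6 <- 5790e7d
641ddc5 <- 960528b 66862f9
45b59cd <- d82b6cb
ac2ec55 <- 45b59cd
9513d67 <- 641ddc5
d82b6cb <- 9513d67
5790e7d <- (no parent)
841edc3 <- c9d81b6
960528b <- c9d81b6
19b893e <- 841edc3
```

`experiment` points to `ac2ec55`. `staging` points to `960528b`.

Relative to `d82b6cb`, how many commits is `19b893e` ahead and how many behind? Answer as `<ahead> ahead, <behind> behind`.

Reachable from 19b893e: {19b893e, 5790e7d, 841edc3, c9d81b6}.
Reachable from d82b6cb: {19b893e, 5790e7d, 641ddc5, 66862f9, 841edc3, 9513d67, 960528b, c9d81b6, d82b6cb}.
Only in 19b893e's history (ahead): {} — 0.
Only in d82b6cb's history (behind): {641ddc5, 66862f9, 9513d67, 960528b, d82b6cb} — 5.

0 ahead, 5 behind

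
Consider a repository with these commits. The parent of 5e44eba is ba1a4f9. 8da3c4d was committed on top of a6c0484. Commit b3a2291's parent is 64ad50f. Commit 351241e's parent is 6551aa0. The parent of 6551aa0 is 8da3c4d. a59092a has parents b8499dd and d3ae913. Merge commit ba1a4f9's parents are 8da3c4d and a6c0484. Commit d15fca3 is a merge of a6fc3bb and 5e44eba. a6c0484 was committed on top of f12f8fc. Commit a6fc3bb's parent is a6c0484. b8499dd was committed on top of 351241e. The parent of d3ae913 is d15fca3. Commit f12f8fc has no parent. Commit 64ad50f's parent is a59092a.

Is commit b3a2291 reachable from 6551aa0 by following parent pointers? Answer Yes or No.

No

Ancestors of 6551aa0: {6551aa0, 8da3c4d, a6c0484, f12f8fc}.
b3a2291 is not in that set, so it is not an ancestor of 6551aa0.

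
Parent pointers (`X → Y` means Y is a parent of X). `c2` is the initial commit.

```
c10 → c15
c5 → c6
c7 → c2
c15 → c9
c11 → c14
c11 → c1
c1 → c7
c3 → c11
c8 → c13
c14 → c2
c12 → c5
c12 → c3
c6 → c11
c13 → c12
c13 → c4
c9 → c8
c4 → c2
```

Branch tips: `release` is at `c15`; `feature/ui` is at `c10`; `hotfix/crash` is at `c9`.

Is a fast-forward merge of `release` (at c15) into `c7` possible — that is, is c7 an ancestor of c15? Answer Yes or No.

Yes

A fast-forward from c7 to c15 is possible iff c7 is an ancestor of c15.
Ancestors of c15: {c1, c11, c12, c13, c14, c15, c2, c3, c4, c5, c6, c7, c8, c9}.
c7 is among them, so fast-forward is possible.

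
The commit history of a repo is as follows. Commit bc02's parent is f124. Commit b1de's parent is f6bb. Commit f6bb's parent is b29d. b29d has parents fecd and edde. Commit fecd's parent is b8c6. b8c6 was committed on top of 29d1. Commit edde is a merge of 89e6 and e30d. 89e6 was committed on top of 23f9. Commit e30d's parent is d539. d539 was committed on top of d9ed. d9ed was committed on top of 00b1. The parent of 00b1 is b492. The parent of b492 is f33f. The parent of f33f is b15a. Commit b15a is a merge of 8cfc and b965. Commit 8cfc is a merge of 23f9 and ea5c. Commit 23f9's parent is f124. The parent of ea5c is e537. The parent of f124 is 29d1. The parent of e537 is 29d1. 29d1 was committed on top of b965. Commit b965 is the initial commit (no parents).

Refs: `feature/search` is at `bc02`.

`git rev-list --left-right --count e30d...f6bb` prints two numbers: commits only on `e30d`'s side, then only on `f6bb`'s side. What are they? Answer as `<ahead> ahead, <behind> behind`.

Reachable from e30d: {00b1, 23f9, 29d1, 8cfc, b15a, b492, b965, d539, d9ed, e30d, e537, ea5c, f124, f33f}.
Reachable from f6bb: {00b1, 23f9, 29d1, 89e6, 8cfc, b15a, b29d, b492, b8c6, b965, d539, d9ed, e30d, e537, ea5c, edde, f124, f33f, f6bb, fecd}.
Only in e30d's history (ahead): {} — 0.
Only in f6bb's history (behind): {89e6, b29d, b8c6, edde, f6bb, fecd} — 6.

0 ahead, 6 behind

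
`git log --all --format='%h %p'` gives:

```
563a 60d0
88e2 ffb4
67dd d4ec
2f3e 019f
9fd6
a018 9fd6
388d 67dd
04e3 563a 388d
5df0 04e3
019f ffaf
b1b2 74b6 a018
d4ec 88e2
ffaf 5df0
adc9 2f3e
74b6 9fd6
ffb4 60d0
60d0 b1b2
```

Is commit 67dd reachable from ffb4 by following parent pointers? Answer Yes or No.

No

Ancestors of ffb4: {60d0, 74b6, 9fd6, a018, b1b2, ffb4}.
67dd is not in that set, so it is not an ancestor of ffb4.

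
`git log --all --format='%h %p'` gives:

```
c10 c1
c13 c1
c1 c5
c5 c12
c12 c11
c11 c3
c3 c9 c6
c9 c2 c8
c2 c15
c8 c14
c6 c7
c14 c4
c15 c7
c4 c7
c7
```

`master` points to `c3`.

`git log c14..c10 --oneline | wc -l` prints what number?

Reachable from c10: {c1, c10, c11, c12, c14, c15, c2, c3, c4, c5, c6, c7, c8, c9}.
Reachable from c14: {c14, c4, c7}.
In c10's history but not c14's: {c1, c10, c11, c12, c15, c2, c3, c5, c6, c8, c9} — 11 commits.

11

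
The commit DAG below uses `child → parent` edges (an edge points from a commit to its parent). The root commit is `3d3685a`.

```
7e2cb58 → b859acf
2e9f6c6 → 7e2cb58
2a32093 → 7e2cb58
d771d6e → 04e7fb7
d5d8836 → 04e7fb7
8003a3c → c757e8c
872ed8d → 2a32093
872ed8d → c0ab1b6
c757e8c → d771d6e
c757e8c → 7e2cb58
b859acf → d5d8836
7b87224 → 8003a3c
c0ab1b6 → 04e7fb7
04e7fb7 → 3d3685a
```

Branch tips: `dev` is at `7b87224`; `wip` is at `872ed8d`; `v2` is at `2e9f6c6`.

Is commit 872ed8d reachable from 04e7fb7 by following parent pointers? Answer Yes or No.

Ancestors of 04e7fb7: {04e7fb7, 3d3685a}.
872ed8d is not in that set, so it is not an ancestor of 04e7fb7.

No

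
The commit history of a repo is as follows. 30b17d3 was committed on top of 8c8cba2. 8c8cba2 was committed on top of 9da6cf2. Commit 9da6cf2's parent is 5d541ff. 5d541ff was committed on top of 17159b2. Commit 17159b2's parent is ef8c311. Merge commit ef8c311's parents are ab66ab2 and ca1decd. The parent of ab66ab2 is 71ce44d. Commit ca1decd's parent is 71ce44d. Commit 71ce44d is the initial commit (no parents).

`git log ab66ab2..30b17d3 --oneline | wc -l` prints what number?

Reachable from 30b17d3: {17159b2, 30b17d3, 5d541ff, 71ce44d, 8c8cba2, 9da6cf2, ab66ab2, ca1decd, ef8c311}.
Reachable from ab66ab2: {71ce44d, ab66ab2}.
In 30b17d3's history but not ab66ab2's: {17159b2, 30b17d3, 5d541ff, 8c8cba2, 9da6cf2, ca1decd, ef8c311} — 7 commits.

7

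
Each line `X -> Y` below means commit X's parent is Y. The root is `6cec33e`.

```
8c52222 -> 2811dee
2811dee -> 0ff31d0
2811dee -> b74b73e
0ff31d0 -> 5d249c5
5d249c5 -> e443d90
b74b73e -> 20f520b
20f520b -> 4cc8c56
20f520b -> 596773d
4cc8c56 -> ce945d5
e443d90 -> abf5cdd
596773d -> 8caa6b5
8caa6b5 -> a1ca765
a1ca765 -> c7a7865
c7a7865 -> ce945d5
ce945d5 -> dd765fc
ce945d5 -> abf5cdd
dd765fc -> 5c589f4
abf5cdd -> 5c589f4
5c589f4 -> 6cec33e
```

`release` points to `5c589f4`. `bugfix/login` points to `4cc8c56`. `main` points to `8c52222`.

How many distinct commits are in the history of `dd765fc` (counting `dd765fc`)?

3

Walking parent pointers from dd765fc: reachable set = {5c589f4, 6cec33e, dd765fc}.
That is 3 commits.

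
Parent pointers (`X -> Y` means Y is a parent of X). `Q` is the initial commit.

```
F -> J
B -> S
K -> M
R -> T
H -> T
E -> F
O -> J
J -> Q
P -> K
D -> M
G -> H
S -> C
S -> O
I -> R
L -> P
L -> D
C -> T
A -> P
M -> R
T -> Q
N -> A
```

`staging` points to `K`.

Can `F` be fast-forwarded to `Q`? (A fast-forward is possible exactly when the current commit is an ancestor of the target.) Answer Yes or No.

A fast-forward from F to Q is possible iff F is an ancestor of Q.
Ancestors of Q: {Q}.
F is not among them, so fast-forward is not possible.

No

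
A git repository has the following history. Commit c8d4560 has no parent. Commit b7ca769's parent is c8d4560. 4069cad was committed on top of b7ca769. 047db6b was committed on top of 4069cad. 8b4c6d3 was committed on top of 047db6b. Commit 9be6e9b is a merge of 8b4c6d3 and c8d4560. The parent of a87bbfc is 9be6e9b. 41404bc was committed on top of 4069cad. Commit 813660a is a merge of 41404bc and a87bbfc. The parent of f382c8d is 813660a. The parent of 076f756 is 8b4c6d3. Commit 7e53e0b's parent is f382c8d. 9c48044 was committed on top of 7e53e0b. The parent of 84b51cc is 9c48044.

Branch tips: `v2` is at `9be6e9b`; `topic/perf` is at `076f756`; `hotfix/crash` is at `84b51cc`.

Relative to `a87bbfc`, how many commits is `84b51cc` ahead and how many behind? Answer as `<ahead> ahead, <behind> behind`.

6 ahead, 0 behind

Reachable from 84b51cc: {047db6b, 4069cad, 41404bc, 7e53e0b, 813660a, 84b51cc, 8b4c6d3, 9be6e9b, 9c48044, a87bbfc, b7ca769, c8d4560, f382c8d}.
Reachable from a87bbfc: {047db6b, 4069cad, 8b4c6d3, 9be6e9b, a87bbfc, b7ca769, c8d4560}.
Only in 84b51cc's history (ahead): {41404bc, 7e53e0b, 813660a, 84b51cc, 9c48044, f382c8d} — 6.
Only in a87bbfc's history (behind): {} — 0.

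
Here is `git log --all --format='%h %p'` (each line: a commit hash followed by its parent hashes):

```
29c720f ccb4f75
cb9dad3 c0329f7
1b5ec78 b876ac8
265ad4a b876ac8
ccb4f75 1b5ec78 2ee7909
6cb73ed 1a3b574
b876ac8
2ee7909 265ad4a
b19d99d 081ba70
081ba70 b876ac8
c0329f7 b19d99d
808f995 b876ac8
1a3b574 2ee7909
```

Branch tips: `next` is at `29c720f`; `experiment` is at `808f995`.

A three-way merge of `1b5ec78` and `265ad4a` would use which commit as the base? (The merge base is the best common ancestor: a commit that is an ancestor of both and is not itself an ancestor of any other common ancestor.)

Ancestors of 1b5ec78: {1b5ec78, b876ac8}.
Ancestors of 265ad4a: {265ad4a, b876ac8}.
Common ancestors: {b876ac8}.
The only common ancestor is b876ac8, so it is the merge base.

b876ac8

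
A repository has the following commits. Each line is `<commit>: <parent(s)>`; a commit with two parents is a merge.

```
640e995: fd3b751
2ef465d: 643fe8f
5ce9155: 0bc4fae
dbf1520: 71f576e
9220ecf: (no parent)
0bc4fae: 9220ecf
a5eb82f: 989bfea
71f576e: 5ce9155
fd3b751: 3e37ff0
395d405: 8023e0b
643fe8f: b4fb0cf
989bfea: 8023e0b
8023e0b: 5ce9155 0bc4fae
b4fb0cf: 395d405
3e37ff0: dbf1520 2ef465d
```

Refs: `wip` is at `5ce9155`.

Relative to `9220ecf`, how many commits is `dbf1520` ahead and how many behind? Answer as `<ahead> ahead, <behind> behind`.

4 ahead, 0 behind

Reachable from dbf1520: {0bc4fae, 5ce9155, 71f576e, 9220ecf, dbf1520}.
Reachable from 9220ecf: {9220ecf}.
Only in dbf1520's history (ahead): {0bc4fae, 5ce9155, 71f576e, dbf1520} — 4.
Only in 9220ecf's history (behind): {} — 0.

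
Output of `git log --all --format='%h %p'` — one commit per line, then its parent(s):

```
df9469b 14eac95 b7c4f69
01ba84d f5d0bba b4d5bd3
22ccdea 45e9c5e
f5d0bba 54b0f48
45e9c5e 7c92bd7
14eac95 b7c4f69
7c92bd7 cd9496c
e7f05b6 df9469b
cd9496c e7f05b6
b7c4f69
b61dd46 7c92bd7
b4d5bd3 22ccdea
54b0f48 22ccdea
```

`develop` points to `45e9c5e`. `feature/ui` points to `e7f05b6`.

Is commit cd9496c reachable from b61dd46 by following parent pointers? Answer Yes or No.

Yes

Ancestors of b61dd46 (commits reachable by following parents): {14eac95, 7c92bd7, b61dd46, b7c4f69, cd9496c, df9469b, e7f05b6}.
cd9496c is in that set, so it is an ancestor of b61dd46.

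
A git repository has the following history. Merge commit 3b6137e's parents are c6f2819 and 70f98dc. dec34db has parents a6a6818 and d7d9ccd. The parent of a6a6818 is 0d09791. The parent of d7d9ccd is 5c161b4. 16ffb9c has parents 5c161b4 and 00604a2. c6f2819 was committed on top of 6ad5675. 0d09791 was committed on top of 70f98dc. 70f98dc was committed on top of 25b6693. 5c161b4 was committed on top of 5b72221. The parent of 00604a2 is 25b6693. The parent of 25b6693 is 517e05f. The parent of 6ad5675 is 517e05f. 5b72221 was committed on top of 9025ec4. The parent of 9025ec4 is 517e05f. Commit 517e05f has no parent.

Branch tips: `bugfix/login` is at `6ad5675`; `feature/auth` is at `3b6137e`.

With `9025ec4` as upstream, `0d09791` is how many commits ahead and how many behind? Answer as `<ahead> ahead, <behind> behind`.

3 ahead, 1 behind

Reachable from 0d09791: {0d09791, 25b6693, 517e05f, 70f98dc}.
Reachable from 9025ec4: {517e05f, 9025ec4}.
Only in 0d09791's history (ahead): {0d09791, 25b6693, 70f98dc} — 3.
Only in 9025ec4's history (behind): {9025ec4} — 1.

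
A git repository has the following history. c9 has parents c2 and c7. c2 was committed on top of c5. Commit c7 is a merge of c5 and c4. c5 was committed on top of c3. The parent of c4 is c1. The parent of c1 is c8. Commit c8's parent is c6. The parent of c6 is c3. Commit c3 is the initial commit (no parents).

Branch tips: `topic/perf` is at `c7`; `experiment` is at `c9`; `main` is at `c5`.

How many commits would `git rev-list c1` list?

4

Walking parent pointers from c1: reachable set = {c1, c3, c6, c8}.
That is 4 commits.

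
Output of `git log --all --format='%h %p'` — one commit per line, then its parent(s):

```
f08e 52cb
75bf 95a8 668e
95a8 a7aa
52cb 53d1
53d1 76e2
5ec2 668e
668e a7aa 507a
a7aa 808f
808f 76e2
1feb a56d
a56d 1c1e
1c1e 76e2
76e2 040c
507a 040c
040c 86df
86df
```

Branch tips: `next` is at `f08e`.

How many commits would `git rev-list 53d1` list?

4

Walking parent pointers from 53d1: reachable set = {040c, 53d1, 76e2, 86df}.
That is 4 commits.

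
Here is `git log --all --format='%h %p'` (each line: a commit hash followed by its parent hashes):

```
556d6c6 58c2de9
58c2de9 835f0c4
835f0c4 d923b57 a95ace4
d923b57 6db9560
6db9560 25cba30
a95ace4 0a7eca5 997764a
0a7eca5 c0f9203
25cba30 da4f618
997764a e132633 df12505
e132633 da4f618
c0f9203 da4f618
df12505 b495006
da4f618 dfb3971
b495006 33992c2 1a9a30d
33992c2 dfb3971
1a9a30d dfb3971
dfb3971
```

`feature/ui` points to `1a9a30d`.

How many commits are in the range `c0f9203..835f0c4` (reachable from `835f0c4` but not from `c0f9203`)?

12

Reachable from 835f0c4: {0a7eca5, 1a9a30d, 25cba30, 33992c2, 6db9560, 835f0c4, 997764a, a95ace4, b495006, c0f9203, d923b57, da4f618, df12505, dfb3971, e132633}.
Reachable from c0f9203: {c0f9203, da4f618, dfb3971}.
In 835f0c4's history but not c0f9203's: {0a7eca5, 1a9a30d, 25cba30, 33992c2, 6db9560, 835f0c4, 997764a, a95ace4, b495006, d923b57, df12505, e132633} — 12 commits.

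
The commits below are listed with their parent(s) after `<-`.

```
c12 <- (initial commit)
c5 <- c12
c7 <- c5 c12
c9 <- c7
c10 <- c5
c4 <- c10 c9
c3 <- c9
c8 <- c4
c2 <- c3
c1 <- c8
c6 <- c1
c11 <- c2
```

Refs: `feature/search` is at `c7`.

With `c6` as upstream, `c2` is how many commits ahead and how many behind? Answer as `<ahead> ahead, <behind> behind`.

2 ahead, 5 behind

Reachable from c2: {c12, c2, c3, c5, c7, c9}.
Reachable from c6: {c1, c10, c12, c4, c5, c6, c7, c8, c9}.
Only in c2's history (ahead): {c2, c3} — 2.
Only in c6's history (behind): {c1, c10, c4, c6, c8} — 5.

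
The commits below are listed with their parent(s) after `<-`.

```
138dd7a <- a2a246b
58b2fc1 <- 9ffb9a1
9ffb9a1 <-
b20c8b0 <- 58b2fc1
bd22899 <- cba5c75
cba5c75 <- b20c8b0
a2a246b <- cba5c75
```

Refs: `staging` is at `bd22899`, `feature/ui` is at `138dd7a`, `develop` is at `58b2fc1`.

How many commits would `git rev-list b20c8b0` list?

3

Walking parent pointers from b20c8b0: reachable set = {58b2fc1, 9ffb9a1, b20c8b0}.
That is 3 commits.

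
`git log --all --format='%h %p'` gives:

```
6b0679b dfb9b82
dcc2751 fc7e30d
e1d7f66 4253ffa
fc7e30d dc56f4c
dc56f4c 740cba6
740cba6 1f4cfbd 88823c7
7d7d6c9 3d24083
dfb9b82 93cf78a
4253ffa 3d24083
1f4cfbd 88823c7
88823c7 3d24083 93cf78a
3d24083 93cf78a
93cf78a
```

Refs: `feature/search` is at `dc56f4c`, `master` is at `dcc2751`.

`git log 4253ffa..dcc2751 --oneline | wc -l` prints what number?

Reachable from dcc2751: {1f4cfbd, 3d24083, 740cba6, 88823c7, 93cf78a, dc56f4c, dcc2751, fc7e30d}.
Reachable from 4253ffa: {3d24083, 4253ffa, 93cf78a}.
In dcc2751's history but not 4253ffa's: {1f4cfbd, 740cba6, 88823c7, dc56f4c, dcc2751, fc7e30d} — 6 commits.

6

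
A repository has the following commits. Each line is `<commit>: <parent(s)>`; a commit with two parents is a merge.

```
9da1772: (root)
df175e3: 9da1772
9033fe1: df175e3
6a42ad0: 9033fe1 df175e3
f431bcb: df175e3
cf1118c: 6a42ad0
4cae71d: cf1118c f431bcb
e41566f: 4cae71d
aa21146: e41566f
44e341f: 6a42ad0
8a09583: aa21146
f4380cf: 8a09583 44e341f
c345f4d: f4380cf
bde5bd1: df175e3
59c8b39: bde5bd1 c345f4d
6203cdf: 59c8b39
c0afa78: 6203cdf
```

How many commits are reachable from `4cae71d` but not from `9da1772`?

Reachable from 4cae71d: {4cae71d, 6a42ad0, 9033fe1, 9da1772, cf1118c, df175e3, f431bcb}.
Reachable from 9da1772: {9da1772}.
In 4cae71d's history but not 9da1772's: {4cae71d, 6a42ad0, 9033fe1, cf1118c, df175e3, f431bcb} — 6 commits.

6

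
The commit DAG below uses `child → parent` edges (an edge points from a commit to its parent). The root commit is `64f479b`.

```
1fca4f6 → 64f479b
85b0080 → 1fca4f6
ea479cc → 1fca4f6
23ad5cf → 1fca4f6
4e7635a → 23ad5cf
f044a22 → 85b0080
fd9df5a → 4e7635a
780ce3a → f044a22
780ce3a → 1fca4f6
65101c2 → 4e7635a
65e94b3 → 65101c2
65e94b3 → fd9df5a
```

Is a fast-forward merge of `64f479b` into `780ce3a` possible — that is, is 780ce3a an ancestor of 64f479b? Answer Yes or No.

A fast-forward from 780ce3a to 64f479b is possible iff 780ce3a is an ancestor of 64f479b.
Ancestors of 64f479b: {64f479b}.
780ce3a is not among them, so fast-forward is not possible.

No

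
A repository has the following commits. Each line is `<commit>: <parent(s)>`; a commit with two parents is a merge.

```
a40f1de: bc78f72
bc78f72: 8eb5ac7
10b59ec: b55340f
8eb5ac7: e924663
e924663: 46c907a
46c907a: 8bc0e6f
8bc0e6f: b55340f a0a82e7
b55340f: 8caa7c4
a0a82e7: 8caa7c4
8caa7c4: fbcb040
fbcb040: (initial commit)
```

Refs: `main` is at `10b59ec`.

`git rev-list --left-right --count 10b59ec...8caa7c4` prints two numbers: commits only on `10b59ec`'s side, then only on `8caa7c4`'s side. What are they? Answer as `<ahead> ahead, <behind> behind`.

2 ahead, 0 behind

Reachable from 10b59ec: {10b59ec, 8caa7c4, b55340f, fbcb040}.
Reachable from 8caa7c4: {8caa7c4, fbcb040}.
Only in 10b59ec's history (ahead): {10b59ec, b55340f} — 2.
Only in 8caa7c4's history (behind): {} — 0.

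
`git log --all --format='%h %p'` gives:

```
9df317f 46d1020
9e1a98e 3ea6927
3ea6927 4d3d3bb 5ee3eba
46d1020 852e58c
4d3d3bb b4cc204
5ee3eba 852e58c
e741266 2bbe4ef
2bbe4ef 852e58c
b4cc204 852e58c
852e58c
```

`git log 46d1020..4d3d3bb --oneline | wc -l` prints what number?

Reachable from 4d3d3bb: {4d3d3bb, 852e58c, b4cc204}.
Reachable from 46d1020: {46d1020, 852e58c}.
In 4d3d3bb's history but not 46d1020's: {4d3d3bb, b4cc204} — 2 commits.

2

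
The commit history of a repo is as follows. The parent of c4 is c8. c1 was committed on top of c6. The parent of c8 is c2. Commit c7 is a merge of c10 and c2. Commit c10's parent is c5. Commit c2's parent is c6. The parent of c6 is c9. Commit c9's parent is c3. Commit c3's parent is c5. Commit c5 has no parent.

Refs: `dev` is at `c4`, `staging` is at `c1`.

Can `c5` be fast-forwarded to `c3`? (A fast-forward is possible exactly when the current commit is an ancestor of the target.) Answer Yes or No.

Yes

A fast-forward from c5 to c3 is possible iff c5 is an ancestor of c3.
Ancestors of c3: {c3, c5}.
c5 is among them, so fast-forward is possible.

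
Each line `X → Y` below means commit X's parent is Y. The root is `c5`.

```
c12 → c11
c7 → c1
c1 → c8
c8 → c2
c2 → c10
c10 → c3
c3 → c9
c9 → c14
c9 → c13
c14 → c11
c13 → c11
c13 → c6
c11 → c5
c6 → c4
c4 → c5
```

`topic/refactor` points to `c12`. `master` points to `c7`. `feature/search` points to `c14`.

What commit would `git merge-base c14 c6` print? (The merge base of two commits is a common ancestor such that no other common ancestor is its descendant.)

Ancestors of c14: {c11, c14, c5}.
Ancestors of c6: {c4, c5, c6}.
Common ancestors: {c5}.
The only common ancestor is c5, so it is the merge base.

c5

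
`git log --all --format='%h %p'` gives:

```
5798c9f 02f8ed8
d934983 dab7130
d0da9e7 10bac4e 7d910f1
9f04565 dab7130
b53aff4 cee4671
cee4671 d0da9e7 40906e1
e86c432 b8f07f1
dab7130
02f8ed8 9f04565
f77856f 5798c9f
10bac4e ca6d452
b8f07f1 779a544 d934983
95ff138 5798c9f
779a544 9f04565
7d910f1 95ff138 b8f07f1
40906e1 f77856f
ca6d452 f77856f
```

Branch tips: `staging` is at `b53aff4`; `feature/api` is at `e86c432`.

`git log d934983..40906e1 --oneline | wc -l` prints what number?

5

Reachable from 40906e1: {02f8ed8, 40906e1, 5798c9f, 9f04565, dab7130, f77856f}.
Reachable from d934983: {d934983, dab7130}.
In 40906e1's history but not d934983's: {02f8ed8, 40906e1, 5798c9f, 9f04565, f77856f} — 5 commits.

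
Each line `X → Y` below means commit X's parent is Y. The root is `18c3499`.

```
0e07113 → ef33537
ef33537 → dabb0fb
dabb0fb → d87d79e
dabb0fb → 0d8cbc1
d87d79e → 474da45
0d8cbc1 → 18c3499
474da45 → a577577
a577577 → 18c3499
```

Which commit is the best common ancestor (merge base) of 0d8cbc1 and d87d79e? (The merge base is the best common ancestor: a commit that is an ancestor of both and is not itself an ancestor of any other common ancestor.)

18c3499

Ancestors of 0d8cbc1: {0d8cbc1, 18c3499}.
Ancestors of d87d79e: {18c3499, 474da45, a577577, d87d79e}.
Common ancestors: {18c3499}.
The only common ancestor is 18c3499, so it is the merge base.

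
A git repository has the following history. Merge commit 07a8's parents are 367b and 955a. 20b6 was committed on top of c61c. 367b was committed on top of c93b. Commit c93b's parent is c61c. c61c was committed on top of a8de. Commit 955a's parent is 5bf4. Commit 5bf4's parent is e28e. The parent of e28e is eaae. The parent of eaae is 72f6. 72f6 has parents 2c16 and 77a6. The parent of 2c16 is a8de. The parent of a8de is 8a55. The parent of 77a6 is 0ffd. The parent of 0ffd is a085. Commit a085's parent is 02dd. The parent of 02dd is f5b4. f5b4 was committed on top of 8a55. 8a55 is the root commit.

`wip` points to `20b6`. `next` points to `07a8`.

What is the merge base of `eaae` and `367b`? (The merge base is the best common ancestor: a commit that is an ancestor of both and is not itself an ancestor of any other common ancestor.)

Ancestors of eaae: {02dd, 0ffd, 2c16, 72f6, 77a6, 8a55, a085, a8de, eaae, f5b4}.
Ancestors of 367b: {367b, 8a55, a8de, c61c, c93b}.
Common ancestors: {8a55, a8de}.
Among these, a8de is not an ancestor of any other common ancestor — it is the merge base.

a8de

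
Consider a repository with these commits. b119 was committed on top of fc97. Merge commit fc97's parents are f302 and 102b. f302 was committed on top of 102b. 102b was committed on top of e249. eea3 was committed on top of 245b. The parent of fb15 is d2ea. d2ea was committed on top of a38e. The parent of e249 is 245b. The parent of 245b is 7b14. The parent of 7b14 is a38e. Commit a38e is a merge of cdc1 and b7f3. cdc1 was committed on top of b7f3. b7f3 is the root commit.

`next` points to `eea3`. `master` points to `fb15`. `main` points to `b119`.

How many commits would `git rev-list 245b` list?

Walking parent pointers from 245b: reachable set = {245b, 7b14, a38e, b7f3, cdc1}.
That is 5 commits.

5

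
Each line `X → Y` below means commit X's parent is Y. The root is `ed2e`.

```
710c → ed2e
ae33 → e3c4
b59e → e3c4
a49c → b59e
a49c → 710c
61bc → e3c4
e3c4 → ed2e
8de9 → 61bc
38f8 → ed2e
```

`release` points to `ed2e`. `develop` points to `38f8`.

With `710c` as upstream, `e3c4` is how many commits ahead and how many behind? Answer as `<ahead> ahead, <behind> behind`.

Reachable from e3c4: {e3c4, ed2e}.
Reachable from 710c: {710c, ed2e}.
Only in e3c4's history (ahead): {e3c4} — 1.
Only in 710c's history (behind): {710c} — 1.

1 ahead, 1 behind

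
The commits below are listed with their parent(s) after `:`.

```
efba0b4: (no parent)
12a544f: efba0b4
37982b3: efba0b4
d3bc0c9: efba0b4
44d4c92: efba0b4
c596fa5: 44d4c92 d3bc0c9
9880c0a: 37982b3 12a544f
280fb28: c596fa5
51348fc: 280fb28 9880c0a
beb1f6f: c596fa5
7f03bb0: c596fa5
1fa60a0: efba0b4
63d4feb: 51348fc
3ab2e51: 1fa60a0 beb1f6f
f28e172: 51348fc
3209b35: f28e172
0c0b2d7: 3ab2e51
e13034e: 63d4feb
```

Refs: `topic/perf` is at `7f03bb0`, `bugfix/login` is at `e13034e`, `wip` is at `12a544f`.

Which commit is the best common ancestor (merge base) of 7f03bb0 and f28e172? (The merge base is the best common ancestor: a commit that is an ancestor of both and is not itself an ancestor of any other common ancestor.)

Ancestors of 7f03bb0: {44d4c92, 7f03bb0, c596fa5, d3bc0c9, efba0b4}.
Ancestors of f28e172: {12a544f, 280fb28, 37982b3, 44d4c92, 51348fc, 9880c0a, c596fa5, d3bc0c9, efba0b4, f28e172}.
Common ancestors: {44d4c92, c596fa5, d3bc0c9, efba0b4}.
Among these, c596fa5 is not an ancestor of any other common ancestor — it is the merge base.

c596fa5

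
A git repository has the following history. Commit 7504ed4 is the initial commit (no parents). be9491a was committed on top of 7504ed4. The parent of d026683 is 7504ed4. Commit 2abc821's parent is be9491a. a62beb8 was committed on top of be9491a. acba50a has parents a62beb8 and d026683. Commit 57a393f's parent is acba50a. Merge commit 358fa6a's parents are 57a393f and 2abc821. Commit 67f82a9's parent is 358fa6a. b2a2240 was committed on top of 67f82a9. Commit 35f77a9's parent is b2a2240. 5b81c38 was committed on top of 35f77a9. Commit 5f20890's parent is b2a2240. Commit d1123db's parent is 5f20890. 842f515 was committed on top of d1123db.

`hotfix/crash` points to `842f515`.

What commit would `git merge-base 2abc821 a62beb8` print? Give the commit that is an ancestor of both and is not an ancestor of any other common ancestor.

Ancestors of 2abc821: {2abc821, 7504ed4, be9491a}.
Ancestors of a62beb8: {7504ed4, a62beb8, be9491a}.
Common ancestors: {7504ed4, be9491a}.
Among these, be9491a is not an ancestor of any other common ancestor — it is the merge base.

be9491a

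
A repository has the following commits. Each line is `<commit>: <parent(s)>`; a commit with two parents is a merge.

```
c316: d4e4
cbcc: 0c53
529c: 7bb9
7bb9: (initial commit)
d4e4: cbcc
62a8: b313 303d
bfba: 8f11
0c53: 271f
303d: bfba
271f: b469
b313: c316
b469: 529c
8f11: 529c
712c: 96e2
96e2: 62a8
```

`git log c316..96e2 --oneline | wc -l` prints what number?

6

Reachable from 96e2: {0c53, 271f, 303d, 529c, 62a8, 7bb9, 8f11, 96e2, b313, b469, bfba, c316, cbcc, d4e4}.
Reachable from c316: {0c53, 271f, 529c, 7bb9, b469, c316, cbcc, d4e4}.
In 96e2's history but not c316's: {303d, 62a8, 8f11, 96e2, b313, bfba} — 6 commits.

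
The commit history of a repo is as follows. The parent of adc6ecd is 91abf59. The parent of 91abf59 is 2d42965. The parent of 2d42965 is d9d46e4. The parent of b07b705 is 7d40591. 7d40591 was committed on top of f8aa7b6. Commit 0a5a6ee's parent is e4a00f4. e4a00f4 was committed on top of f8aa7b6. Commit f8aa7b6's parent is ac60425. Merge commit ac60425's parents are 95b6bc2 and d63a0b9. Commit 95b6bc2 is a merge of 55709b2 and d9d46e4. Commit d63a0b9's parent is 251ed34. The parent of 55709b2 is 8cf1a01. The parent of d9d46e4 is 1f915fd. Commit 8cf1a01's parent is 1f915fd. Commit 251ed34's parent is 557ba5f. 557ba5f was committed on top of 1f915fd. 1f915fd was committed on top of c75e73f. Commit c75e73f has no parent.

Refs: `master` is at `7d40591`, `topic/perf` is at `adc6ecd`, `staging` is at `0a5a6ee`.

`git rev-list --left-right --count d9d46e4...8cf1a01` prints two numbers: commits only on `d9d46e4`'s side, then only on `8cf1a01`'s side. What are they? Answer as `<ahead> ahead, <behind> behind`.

Reachable from d9d46e4: {1f915fd, c75e73f, d9d46e4}.
Reachable from 8cf1a01: {1f915fd, 8cf1a01, c75e73f}.
Only in d9d46e4's history (ahead): {d9d46e4} — 1.
Only in 8cf1a01's history (behind): {8cf1a01} — 1.

1 ahead, 1 behind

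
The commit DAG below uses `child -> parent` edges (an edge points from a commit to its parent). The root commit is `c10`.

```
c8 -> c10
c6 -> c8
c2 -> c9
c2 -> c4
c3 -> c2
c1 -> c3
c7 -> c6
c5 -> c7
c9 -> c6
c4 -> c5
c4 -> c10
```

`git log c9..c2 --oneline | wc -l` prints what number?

Reachable from c2: {c10, c2, c4, c5, c6, c7, c8, c9}.
Reachable from c9: {c10, c6, c8, c9}.
In c2's history but not c9's: {c2, c4, c5, c7} — 4 commits.

4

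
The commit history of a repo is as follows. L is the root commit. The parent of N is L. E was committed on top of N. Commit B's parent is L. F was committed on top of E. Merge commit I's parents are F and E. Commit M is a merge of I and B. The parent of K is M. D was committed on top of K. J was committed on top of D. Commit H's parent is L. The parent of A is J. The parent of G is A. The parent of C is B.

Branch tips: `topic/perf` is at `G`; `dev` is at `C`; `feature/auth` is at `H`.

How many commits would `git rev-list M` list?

7

Walking parent pointers from M: reachable set = {B, E, F, I, L, M, N}.
That is 7 commits.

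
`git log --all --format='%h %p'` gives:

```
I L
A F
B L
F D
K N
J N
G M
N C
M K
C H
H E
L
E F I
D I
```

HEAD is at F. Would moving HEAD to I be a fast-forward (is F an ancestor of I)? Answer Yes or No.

No

A fast-forward from F to I is possible iff F is an ancestor of I.
Ancestors of I: {I, L}.
F is not among them, so fast-forward is not possible.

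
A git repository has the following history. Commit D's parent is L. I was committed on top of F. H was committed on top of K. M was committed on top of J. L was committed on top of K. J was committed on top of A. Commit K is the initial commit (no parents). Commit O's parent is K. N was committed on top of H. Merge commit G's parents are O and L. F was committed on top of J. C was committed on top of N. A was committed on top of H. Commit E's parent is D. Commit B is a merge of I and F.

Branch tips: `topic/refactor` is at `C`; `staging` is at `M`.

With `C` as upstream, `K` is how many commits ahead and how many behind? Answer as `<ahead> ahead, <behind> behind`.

0 ahead, 3 behind

Reachable from K: {K}.
Reachable from C: {C, H, K, N}.
Only in K's history (ahead): {} — 0.
Only in C's history (behind): {C, H, N} — 3.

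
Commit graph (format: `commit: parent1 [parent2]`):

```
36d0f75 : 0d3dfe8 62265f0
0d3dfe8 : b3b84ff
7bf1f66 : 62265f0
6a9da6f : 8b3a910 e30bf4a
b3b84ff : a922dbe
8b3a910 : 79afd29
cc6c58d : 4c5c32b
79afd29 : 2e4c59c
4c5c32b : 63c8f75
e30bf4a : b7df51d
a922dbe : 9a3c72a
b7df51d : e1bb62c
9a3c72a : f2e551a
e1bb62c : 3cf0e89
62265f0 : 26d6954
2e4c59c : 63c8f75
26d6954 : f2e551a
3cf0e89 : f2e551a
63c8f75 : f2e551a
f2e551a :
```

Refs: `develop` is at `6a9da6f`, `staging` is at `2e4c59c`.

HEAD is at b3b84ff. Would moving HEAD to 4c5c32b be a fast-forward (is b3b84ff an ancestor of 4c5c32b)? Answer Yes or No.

No

A fast-forward from b3b84ff to 4c5c32b is possible iff b3b84ff is an ancestor of 4c5c32b.
Ancestors of 4c5c32b: {4c5c32b, 63c8f75, f2e551a}.
b3b84ff is not among them, so fast-forward is not possible.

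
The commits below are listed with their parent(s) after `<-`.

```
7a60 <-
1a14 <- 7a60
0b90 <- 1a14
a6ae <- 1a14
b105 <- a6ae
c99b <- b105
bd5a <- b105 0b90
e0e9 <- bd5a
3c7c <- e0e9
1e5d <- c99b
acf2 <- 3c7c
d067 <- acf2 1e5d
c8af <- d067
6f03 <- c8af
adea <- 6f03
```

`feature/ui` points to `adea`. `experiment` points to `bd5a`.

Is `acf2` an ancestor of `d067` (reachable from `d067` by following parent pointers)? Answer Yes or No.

Ancestors of d067 (commits reachable by following parents): {0b90, 1a14, 1e5d, 3c7c, 7a60, a6ae, acf2, b105, bd5a, c99b, d067, e0e9}.
acf2 is in that set, so it is an ancestor of d067.

Yes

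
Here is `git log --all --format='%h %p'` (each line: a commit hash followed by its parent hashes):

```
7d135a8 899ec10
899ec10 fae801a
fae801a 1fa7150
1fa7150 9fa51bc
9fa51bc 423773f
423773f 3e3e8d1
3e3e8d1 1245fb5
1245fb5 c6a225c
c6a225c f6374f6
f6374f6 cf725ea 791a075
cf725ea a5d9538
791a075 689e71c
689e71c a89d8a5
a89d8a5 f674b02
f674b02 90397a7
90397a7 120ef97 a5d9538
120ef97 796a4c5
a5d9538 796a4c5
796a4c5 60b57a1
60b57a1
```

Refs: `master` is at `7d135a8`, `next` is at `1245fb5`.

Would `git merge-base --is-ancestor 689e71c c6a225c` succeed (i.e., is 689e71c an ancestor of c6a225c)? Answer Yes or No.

Ancestors of c6a225c (commits reachable by following parents): {120ef97, 60b57a1, 689e71c, 791a075, 796a4c5, 90397a7, a5d9538, a89d8a5, c6a225c, cf725ea, f6374f6, f674b02}.
689e71c is in that set, so it is an ancestor of c6a225c.

Yes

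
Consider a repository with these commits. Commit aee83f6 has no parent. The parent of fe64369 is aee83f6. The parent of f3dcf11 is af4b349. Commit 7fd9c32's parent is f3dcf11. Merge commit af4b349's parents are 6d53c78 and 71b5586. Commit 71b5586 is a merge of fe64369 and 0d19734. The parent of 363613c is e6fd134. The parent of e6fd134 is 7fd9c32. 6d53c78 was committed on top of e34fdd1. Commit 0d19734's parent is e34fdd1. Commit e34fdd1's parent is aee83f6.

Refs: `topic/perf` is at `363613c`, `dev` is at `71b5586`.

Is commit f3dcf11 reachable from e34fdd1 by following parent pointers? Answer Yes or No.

Ancestors of e34fdd1: {aee83f6, e34fdd1}.
f3dcf11 is not in that set, so it is not an ancestor of e34fdd1.

No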